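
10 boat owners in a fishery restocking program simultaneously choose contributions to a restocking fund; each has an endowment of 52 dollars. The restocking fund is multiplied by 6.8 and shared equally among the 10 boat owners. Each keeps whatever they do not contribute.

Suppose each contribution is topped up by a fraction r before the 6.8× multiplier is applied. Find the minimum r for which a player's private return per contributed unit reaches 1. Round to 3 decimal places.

0.471

With matching at rate r, one contributed unit becomes (1 + r) in the restocking fund and returns 6.8 × (1 + r) / 10 to the contributor.
Setting this equal to 1: 1 + r = 10/6.8 = 1.4706.
So the minimum matching rate is r = 1.4706 − 1 = 0.471.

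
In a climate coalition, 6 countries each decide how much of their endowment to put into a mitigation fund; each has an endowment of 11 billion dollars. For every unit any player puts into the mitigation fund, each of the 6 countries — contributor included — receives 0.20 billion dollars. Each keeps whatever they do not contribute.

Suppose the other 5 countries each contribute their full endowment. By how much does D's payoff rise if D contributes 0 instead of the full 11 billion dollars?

Switching from a contribution of 11 to 0 lets D keep an extra 11 billion dollars, but lowers the mitigation fund by 11, which costs D their own share of that drop: 0.20 × 11 = 2.20.
Net gain = 11 − 2.20 = 8.80. The private return per contributed unit (0.20) is below 1, so free-riding is indeed the best response regardless of what the others do.

8.80 billion dollars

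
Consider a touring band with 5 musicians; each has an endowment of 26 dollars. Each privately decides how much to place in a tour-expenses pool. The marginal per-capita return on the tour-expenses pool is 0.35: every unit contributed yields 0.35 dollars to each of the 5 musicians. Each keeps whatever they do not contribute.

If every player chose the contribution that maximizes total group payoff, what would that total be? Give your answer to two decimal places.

227.50 dollars

Each contributed unit returns 1.750 to the group as a whole (0.35 to each of 5 players), which exceeds 1, so the social optimum is full contribution: group total = 1.750 × 130 = 227.50.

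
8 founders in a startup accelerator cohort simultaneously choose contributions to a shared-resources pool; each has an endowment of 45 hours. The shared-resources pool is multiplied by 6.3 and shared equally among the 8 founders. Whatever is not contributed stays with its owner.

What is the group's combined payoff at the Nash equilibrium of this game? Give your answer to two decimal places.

360.00 hours

Each contributed unit returns 6.3/8 = 0.7875 to its contributor — below 1 — so contributing 0 is dominant for every player. At the Nash equilibrium everyone keeps their 45, and the group total is 8 × 45 = 360.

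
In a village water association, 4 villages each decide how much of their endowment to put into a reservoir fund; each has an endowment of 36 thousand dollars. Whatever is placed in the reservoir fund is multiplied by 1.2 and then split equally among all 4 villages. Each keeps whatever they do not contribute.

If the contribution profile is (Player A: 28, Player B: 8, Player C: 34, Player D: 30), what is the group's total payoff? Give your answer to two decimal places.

Total contributed: 28 + 8 + 34 + 30 = 100; total kept: 4 × 36 − 100 = 44.
The reservoir fund pays out 1.2 × 100 = 120.00 in aggregate.
Group total = 44 + 120.00 = 164.00.

164.00 thousand dollars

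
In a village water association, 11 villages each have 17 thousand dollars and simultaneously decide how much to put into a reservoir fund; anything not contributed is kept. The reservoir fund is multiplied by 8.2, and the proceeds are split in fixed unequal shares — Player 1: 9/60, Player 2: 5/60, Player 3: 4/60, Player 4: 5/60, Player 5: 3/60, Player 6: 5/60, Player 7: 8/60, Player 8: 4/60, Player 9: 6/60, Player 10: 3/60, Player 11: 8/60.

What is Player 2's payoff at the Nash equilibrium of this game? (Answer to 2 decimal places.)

51.85 thousand dollars

Each unit j contributes comes back to j as 8.2 × (j's share), so j prefers to contribute only if that share exceeds 1/8.2 = 0.1220; otherwise keeping the unit dominates.
The shares above 0.1220 belong to Player 1, Player 7 and Player 11, contributing 17 each; the remaining 8 contribute 0. Total contributed: 51.
Player 2 keeps 17 and receives 8.2 × 51 × 5/60 = 34.85 from the reservoir fund, for a payoff of 51.85.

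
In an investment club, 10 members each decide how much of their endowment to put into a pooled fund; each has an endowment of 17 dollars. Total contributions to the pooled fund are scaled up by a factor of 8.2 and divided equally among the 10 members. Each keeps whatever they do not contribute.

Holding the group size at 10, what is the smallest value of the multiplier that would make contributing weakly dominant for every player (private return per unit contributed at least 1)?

10

A contributed unit returns (multiplier)/10 to its contributor.
This reaches 1 exactly when the multiplier is 10.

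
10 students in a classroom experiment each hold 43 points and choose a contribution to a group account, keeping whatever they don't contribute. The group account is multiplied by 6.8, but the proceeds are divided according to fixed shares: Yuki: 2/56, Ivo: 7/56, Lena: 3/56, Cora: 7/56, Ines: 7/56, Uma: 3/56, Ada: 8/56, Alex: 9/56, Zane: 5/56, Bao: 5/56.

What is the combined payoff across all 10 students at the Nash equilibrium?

679.40 points

For player j, contributing a unit is worthwhile iff 6.8 × (j's share) ≥ 1, i.e. iff j's share is at least 0.1471.
Alex alone (share 9/56) is above the threshold, contributing 43; the remaining 9 contribute 0. Total contributed: 43.
The group account pays out 6.8 × 43 = 292.40 in total (split across the unequal shares, but the aggregate is all that matters for the group sum).
The 9 free-riders keep 43 each, adding 387. Group total = 387 + 292.40 = 679.40.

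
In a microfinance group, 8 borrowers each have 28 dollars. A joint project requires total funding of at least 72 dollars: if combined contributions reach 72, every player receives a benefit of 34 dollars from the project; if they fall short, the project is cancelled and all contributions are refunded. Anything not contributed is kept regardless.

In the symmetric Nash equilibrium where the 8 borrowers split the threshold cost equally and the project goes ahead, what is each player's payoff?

53 dollars

Equal share of the threshold: 72/8 = 9.
At this profile no one gains by cutting their contribution: any cut drops the total below 72, the project is cancelled, contributions are refunded, and the deviator ends with 28, which is less than 28 − 9 + 34 = 53. Contributing more than 9 just wastes the excess. So contributing exactly 9 is a best response.
Each player's payoff: 28 − 9 + 34 = 53.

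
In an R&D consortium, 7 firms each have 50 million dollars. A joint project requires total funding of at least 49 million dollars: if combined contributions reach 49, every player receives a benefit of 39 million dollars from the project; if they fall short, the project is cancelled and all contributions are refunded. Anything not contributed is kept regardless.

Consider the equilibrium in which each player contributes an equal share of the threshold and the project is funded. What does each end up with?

82 million dollars

Equal share of the threshold: 49/7 = 7.
At this profile no one gains by cutting their contribution: any cut drops the total below 49, the project is cancelled, contributions are refunded, and the deviator ends with 50, which is less than 50 − 7 + 39 = 82. Contributing more than 7 just wastes the excess. So contributing exactly 7 is a best response.
Each player's payoff: 50 − 7 + 39 = 82.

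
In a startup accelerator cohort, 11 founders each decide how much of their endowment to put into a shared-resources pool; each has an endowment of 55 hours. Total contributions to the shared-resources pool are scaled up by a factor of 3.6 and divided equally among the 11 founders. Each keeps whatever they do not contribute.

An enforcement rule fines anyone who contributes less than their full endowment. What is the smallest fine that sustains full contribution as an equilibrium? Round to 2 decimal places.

Given the others contribute fully, the best deviation is to contribute 0 (any partial contribution still incurs the fine and gives up units whose private return 0.3273 is below 1).
Deviating from 55 to 0 saves 55 hours but forfeits the deviator's share of the drop in the shared-resources pool: 3.6/11 × 55 = 18.00.
So the deviation gain is 55 − 18.00 = 37.00, and the fine must be at least 37.00 hours to wipe it out.

37.00 hours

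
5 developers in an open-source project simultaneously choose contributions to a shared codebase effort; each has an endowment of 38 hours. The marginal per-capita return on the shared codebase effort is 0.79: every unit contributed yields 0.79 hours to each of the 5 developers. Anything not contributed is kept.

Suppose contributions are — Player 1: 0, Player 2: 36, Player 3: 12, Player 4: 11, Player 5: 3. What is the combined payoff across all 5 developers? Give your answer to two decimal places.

Total contributed: 0 + 36 + 12 + 11 + 3 = 62; total kept: 5 × 38 − 62 = 128.
The shared codebase effort pays out 0.79 × 5 × 62 = 244.90 in aggregate.
Group total = 128 + 244.90 = 372.90.

372.90 hours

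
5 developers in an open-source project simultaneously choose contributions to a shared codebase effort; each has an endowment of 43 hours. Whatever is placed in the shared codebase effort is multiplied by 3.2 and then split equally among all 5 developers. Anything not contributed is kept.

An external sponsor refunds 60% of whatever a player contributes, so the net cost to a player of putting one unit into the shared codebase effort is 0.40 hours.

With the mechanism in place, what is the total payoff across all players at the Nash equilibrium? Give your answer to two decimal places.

817.00 hours

Under the mechanism each unit contributed yields (3.2/5) / 0.40 = 1.6000 back to its contributor per unit of net cost, which exceeds 1, making full contribution the dominant choice for everyone.
At the Nash equilibrium everyone contributes 43. Group total payoff = 5 × (43 × 0.60 + 3.2 × 43) = 817.00.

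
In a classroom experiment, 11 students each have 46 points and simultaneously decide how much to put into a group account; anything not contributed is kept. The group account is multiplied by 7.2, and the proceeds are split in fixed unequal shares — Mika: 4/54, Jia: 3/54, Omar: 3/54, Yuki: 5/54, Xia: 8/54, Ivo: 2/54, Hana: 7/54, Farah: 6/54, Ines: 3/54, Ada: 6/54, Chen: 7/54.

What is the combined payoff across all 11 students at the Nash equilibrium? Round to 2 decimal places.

791.20 points

Player j's private return per contributed unit is 7.2 × (j's share). Contributing is weakly dominant for j when that share is at least 1/7.2 = 0.1389, and contributing 0 is dominant otherwise.
The only share above 0.1389 is Xia's 8/54, contributing 46; the remaining 10 contribute 0. Total contributed: 46.
The group account pays out 7.2 × 46 = 331.20 in total (split across the unequal shares, but the aggregate is all that matters for the group sum).
The 10 free-riders keep 46 each, adding 460. Group total = 460 + 331.20 = 791.20.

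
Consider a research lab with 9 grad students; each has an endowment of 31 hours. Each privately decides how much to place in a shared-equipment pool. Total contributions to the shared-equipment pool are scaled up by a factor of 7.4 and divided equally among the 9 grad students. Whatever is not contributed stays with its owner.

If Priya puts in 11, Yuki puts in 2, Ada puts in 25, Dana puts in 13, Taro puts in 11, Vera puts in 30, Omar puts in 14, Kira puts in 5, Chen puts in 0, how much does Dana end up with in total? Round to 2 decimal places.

109.27 hours

Total contributed: 11 + 2 + 25 + 13 + 11 + 30 + 14 + 5 + 0 = 111.
Each receives 7.4 × 111 / 9 = 91.27 from the shared-equipment pool.
Dana keeps 31 − 13 = 18, so Dana's payoff is 18 + 91.27 = 109.27.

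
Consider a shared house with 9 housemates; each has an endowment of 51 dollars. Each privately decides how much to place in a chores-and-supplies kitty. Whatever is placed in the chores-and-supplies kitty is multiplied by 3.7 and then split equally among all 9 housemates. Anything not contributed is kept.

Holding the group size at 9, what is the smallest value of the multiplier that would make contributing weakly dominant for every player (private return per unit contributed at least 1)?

A contributed unit returns (multiplier)/9 to its contributor.
This reaches 1 exactly when the multiplier is 9.

9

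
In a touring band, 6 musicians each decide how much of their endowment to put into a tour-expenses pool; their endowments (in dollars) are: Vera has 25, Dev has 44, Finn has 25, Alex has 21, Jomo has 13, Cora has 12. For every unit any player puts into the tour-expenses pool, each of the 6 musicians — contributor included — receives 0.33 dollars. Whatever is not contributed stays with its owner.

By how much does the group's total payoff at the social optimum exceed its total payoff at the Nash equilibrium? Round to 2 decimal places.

The private return per contributed unit is 0.33 < 1 for everyone, so the Nash equilibrium is zero contribution and the group total is Σ E_j = 25 + 44 + 25 + 21 + 13 + 12 = 140.
Each contributed unit returns 1.980 to the group, so the social optimum is full contribution by everyone: group total = 1.980 × 140 = 277.20.
Efficiency loss = (1.980 − 1) × 140 = 137.20.

137.20 dollars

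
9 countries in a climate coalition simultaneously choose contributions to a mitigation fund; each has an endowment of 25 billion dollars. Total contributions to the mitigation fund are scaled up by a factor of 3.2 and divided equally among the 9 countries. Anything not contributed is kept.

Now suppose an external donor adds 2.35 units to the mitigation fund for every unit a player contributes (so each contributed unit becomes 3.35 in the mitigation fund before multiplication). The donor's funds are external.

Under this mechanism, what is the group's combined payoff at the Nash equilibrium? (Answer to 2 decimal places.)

2412.00 billion dollars

The effective private return per unit is now 3.2 × 3.35 / 9 = 1.1911 > 1, so every player's dominant strategy flips to full contribution.
So the Nash equilibrium is full contribution by all 9; the group earns 3.2 × 3.35 × 225 = 2412.00.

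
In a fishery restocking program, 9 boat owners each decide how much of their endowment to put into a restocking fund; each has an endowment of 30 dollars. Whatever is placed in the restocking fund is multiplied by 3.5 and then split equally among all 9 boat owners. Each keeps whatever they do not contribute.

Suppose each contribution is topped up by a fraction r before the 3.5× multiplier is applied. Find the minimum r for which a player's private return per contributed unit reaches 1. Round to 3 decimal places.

1.571

With matching at rate r, one contributed unit becomes (1 + r) in the restocking fund and returns 3.5 × (1 + r) / 9 to the contributor.
Setting this equal to 1: 1 + r = 9/3.5 = 2.5714.
So the minimum matching rate is r = 2.5714 − 1 = 1.571.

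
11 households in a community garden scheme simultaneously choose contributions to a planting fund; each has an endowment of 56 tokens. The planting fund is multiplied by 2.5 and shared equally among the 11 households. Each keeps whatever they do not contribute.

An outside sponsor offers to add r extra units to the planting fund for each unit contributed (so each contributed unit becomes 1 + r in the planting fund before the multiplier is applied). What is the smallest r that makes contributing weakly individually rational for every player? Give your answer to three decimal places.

With matching at rate r, one contributed unit becomes (1 + r) in the planting fund and returns 2.5 × (1 + r) / 11 to the contributor.
Setting this equal to 1: 1 + r = 11/2.5 = 4.4000.
So the minimum matching rate is r = 4.4000 − 1 = 3.400.

3.400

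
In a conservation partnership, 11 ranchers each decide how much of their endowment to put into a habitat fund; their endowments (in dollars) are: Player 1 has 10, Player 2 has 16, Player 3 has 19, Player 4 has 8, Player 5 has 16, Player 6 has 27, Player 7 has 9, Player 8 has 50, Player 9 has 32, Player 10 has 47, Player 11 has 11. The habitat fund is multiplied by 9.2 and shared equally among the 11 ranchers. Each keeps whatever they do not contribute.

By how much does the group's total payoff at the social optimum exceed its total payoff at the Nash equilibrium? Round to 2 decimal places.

The private return per contributed unit is 9.2/11 = 0.8364 < 1 for every player regardless of endowment, so the Nash equilibrium is zero contribution and the group total is Σ E_j = 10 + 16 + 19 + 8 + 16 + 27 + 9 + 50 + 32 + 47 + 11 = 245.
Each contributed unit returns 9.200 to the group, so the social optimum is full contribution by everyone: group total = 9.200 × 245 = 2254.00.
Efficiency loss = (9.200 − 1) × 245 = 2009.00.

2009.00 dollars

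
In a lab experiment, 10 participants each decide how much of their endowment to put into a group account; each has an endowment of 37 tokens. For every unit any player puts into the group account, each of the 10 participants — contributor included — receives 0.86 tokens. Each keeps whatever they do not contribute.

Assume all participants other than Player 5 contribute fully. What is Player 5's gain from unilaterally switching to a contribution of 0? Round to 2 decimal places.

Switching from a contribution of 37 to 0 lets Player 5 keep an extra 37 tokens, but lowers the group account by 37, which costs Player 5 their own share of that drop: 0.86 × 37 = 31.82.
Net gain = 37 − 31.82 = 5.18. The private return per contributed unit (0.86) is below 1, so free-riding is indeed the best response regardless of what the others do.

5.18 tokens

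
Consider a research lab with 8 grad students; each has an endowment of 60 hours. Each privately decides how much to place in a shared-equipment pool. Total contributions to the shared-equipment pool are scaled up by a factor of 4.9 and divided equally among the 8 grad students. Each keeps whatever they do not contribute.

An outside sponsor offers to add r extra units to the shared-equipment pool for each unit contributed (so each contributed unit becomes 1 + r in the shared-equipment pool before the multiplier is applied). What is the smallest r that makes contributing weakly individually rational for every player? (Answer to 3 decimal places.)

0.633

With matching at rate r, one contributed unit becomes (1 + r) in the shared-equipment pool and returns 4.9 × (1 + r) / 8 to the contributor.
Setting this equal to 1: 1 + r = 8/4.9 = 1.6327.
So the minimum matching rate is r = 1.6327 − 1 = 0.633.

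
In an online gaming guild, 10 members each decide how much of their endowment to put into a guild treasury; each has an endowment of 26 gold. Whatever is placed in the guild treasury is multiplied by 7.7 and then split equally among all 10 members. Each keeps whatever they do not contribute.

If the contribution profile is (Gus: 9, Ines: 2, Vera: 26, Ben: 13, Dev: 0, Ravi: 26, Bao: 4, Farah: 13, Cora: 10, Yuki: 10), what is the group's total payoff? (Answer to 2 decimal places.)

Total contributed: 9 + 2 + 26 + 13 + 0 + 26 + 4 + 13 + 10 + 10 = 113; total kept: 10 × 26 − 113 = 147.
The guild treasury pays out 7.7 × 113 = 870.10 in aggregate.
Group total = 147 + 870.10 = 1017.10.

1017.10 gold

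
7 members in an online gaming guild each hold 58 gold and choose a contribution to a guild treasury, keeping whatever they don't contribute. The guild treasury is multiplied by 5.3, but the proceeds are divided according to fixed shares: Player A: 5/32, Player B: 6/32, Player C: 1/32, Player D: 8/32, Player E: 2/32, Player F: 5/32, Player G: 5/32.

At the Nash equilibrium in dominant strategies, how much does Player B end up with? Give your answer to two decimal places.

115.64 gold

A player with share s gets back 5.3·s per unit contributed, so full contribution is dominant for anyone with s > 1/5.3 = 0.1887 and zero contribution is dominant for anyone below.
Player D alone (share 8/32) is above the threshold, contributing 58; the remaining 6 contribute 0. Total contributed: 58.
Player B keeps 58 and receives 5.3 × 58 × 6/32 = 57.64 from the guild treasury, for a payoff of 115.64.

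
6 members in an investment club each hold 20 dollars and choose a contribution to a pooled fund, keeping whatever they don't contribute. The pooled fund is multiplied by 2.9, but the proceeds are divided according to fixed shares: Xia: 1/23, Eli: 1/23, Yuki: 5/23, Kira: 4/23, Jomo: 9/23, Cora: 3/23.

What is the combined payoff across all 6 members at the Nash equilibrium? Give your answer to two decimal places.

For player j, contributing a unit is worthwhile iff 2.9 × (j's share) ≥ 1, i.e. iff j's share is at least 0.3448.
Only Jomo (9/23) clears that bar, contributing 20; the remaining 5 contribute 0. Total contributed: 20.
The pooled fund pays out 2.9 × 20 = 58.00 in total (split across the unequal shares, but the aggregate is all that matters for the group sum).
The 5 free-riders keep 20 each, adding 100. Group total = 100 + 58.00 = 158.00.

158.00 dollars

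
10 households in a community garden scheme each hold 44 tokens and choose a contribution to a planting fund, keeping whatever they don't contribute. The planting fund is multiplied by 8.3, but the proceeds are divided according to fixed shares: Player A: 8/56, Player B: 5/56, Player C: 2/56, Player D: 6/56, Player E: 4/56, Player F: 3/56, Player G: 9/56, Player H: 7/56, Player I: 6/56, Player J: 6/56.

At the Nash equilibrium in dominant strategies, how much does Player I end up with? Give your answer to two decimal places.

Player j's private return per contributed unit is 8.3 × (j's share). Contributing is weakly dominant for j when that share is at least 1/8.3 = 0.1205, and contributing 0 is dominant otherwise.
The shares above 0.1205 belong to Player A, Player G and Player H, contributing 44 each; the remaining 7 contribute 0. Total contributed: 132.
Player I keeps 44 and receives 8.3 × 132 × 6/56 = 117.39 from the planting fund, for a payoff of 161.39.

161.39 tokens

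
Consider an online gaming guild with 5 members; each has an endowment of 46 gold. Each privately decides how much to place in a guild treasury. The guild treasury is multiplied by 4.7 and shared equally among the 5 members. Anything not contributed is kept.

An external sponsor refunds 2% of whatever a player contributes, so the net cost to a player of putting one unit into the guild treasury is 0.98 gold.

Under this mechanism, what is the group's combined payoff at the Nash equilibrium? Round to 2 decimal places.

The effective private return is (4.7/5) / 0.98 = 0.9592, which is still under 1, so the mechanism doesn't change anyone's dominant strategy: zero contribution.
Everyone keeps their endowment and the group total is 5 × 46 = 230.

230.00 gold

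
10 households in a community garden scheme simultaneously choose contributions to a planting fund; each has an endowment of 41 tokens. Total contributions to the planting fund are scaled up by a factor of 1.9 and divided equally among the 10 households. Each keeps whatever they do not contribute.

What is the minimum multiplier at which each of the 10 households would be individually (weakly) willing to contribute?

10

A contributed unit returns (multiplier)/10 to its contributor.
This reaches 1 exactly when the multiplier is 10.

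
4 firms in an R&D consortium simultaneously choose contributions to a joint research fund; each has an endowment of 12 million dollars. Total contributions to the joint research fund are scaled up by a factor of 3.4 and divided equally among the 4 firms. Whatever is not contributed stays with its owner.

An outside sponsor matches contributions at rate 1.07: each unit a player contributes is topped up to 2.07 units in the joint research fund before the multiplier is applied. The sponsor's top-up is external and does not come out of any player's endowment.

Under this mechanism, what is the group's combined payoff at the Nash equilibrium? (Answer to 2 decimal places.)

337.82 million dollars

Under the mechanism each unit contributed yields 3.4 × 2.07 / 4 = 1.7595 back to its contributor per unit of net cost, which exceeds 1, making full contribution the dominant choice for everyone.
At the Nash equilibrium everyone contributes 12. Group total payoff = 3.4 × 2.07 × 48 = 337.82.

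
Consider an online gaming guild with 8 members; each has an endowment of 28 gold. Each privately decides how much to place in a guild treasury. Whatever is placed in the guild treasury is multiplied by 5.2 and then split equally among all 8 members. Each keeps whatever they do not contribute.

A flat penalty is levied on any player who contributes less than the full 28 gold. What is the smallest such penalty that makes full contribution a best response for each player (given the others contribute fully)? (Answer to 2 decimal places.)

Given the others contribute fully, the best deviation is to contribute 0 (any partial contribution still incurs the fine and gives up units whose private return 0.6500 is below 1).
Deviating from 28 to 0 saves 28 gold but forfeits the deviator's share of the drop in the guild treasury: 5.2/8 × 28 = 18.20.
So the deviation gain is 28 − 18.20 = 9.80, and the fine must be at least 9.80 gold to wipe it out.

9.80 gold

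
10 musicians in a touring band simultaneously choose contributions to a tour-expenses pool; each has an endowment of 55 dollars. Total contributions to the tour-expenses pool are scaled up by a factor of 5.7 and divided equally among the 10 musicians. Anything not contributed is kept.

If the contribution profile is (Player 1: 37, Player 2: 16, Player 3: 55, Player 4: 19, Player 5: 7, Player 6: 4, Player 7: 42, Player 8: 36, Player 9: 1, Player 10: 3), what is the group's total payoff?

Total contributed: 37 + 16 + 55 + 19 + 7 + 4 + 42 + 36 + 1 + 3 = 220; total kept: 10 × 55 − 220 = 330.
The tour-expenses pool pays out 5.7 × 220 = 1254.00 in aggregate.
Group total = 330 + 1254.00 = 1584.00.

1584.00 dollars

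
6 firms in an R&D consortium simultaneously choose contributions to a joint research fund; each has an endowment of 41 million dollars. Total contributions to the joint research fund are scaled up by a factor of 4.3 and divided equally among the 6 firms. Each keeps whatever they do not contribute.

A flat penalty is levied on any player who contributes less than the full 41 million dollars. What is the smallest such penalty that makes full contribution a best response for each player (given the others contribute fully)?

11.62 million dollars

Given the others contribute fully, the best deviation is to contribute 0 (any partial contribution still incurs the fine and gives up units whose private return 0.7167 is below 1).
Deviating from 41 to 0 saves 41 million dollars but forfeits the deviator's share of the drop in the joint research fund: 4.3/6 × 41 = 29.38.
So the deviation gain is 41 − 29.38 = 11.62, and the fine must be at least 11.62 million dollars to wipe it out.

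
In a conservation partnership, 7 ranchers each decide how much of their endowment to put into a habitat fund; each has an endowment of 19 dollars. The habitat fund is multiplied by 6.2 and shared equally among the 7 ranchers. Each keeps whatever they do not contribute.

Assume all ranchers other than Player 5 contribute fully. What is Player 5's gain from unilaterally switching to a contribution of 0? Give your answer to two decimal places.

Switching from a contribution of 19 to 0 lets Player 5 keep an extra 19 dollars, but lowers the habitat fund by 19, which costs Player 5 their own share of that drop: 6.2/7 × 19 = 16.83.
Net gain = 19 − 16.83 = 2.17. The private return per contributed unit (0.8857) is below 1, so free-riding is indeed the best response regardless of what the others do.

2.17 dollars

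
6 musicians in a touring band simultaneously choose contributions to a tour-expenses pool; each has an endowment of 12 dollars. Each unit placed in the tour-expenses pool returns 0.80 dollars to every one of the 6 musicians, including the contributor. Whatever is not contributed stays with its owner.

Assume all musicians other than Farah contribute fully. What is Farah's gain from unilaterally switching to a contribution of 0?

2.40 dollars

Switching from a contribution of 12 to 0 lets Farah keep an extra 12 dollars, but lowers the tour-expenses pool by 12, which costs Farah their own share of that drop: 0.80 × 12 = 9.60.
Net gain = 12 − 9.60 = 2.40. The private return per contributed unit (0.80) is below 1, so free-riding is indeed the best response regardless of what the others do.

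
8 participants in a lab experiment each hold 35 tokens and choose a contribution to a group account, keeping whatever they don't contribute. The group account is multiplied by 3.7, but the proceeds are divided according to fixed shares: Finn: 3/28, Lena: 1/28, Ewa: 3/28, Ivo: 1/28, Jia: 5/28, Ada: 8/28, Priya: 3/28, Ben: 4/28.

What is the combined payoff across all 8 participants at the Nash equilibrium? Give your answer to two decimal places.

Player j's private return per contributed unit is 3.7 × (j's share). Contributing is weakly dominant for j when that share is at least 1/3.7 = 0.2703, and contributing 0 is dominant otherwise.
Ada alone (share 8/28) is above the threshold, contributing 35; the remaining 7 contribute 0. Total contributed: 35.
The group account pays out 3.7 × 35 = 129.50 in total (split across the unequal shares, but the aggregate is all that matters for the group sum).
The 7 free-riders keep 35 each, adding 245. Group total = 245 + 129.50 = 374.50.

374.50 tokens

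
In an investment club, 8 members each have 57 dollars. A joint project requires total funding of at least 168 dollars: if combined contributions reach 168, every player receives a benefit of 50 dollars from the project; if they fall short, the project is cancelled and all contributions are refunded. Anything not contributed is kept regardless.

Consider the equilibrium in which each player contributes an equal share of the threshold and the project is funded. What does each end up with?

86 dollars

Equal share of the threshold: 168/8 = 21.
At this profile no one gains by cutting their contribution: any cut drops the total below 168, the project is cancelled, contributions are refunded, and the deviator ends with 57, which is less than 57 − 21 + 50 = 86. Contributing more than 21 just wastes the excess. So contributing exactly 21 is a best response.
Each player's payoff: 57 − 21 + 50 = 86.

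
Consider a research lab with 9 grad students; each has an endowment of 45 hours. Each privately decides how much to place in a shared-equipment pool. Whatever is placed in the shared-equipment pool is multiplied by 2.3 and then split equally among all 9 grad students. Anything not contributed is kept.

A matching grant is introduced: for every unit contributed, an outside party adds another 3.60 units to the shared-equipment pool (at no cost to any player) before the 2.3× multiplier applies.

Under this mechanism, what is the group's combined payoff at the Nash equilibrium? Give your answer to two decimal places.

With the mechanism, a contributed unit returns 2.3 × 4.60 / 9 = 1.1756 per unit of net cost to the contributor — now above 1 — so contributing fully is weakly dominant for every player.
So the Nash equilibrium is full contribution by all 9; the group earns 2.3 × 4.60 × 405 = 4284.90.

4284.90 hours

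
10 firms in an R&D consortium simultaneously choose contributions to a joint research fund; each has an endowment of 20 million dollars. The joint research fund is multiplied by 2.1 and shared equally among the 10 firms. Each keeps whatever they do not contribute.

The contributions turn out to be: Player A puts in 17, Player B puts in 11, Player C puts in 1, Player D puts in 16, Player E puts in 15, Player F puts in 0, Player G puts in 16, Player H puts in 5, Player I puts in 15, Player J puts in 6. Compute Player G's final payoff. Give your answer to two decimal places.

Total contributed: 17 + 11 + 1 + 16 + 15 + 0 + 16 + 5 + 15 + 6 = 102.
Each receives 2.1 × 102 / 10 = 21.42 from the joint research fund.
Player G keeps 20 − 16 = 4, so Player G's payoff is 4 + 21.42 = 25.42.

25.42 million dollars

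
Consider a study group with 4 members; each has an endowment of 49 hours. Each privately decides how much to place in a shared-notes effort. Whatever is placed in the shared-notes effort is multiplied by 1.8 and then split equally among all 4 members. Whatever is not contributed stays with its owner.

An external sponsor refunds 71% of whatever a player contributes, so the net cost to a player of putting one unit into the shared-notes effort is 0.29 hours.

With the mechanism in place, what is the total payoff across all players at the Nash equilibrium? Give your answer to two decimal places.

The effective private return per unit is now (1.8/4) / 0.29 = 1.5517 > 1, so every player's dominant strategy flips to full contribution.
So the Nash equilibrium is full contribution by all 4; the group earns 4 × (49 × 0.71 + 1.8 × 49) = 491.96.

491.96 hours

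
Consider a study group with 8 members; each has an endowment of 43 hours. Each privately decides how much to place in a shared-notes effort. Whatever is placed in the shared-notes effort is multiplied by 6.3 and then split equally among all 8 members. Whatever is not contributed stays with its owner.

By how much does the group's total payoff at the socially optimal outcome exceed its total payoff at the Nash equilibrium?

Each contributed unit returns 6.3/8 = 0.7875 to its contributor — below 1 — so contributing 0 is dominant for every player. At the Nash equilibrium everyone keeps their 43, and the group total is 8 × 43 = 344.
Each contributed unit returns 6.300 to the group as a whole (0.7875 to each of 8 players), which exceeds 1, so the social optimum is full contribution: group total = 6.300 × 344 = 2167.20.
Efficiency loss = 2167.20 − 344 = 1823.20.

1823.20 hours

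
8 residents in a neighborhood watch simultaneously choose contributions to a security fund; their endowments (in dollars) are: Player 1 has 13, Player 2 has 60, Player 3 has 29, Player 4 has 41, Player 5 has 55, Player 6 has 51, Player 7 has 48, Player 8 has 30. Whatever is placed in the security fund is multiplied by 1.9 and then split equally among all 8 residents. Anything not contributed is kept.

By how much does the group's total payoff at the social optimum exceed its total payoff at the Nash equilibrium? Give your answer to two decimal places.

The private return per contributed unit is 1.9/8 = 0.2375 < 1 for every player regardless of endowment, so the Nash equilibrium is zero contribution and the group total is Σ E_j = 13 + 60 + 29 + 41 + 55 + 51 + 48 + 30 = 327.
Each contributed unit returns 1.900 to the group, so the social optimum is full contribution by everyone: group total = 1.900 × 327 = 621.30.
Efficiency loss = (1.900 − 1) × 327 = 294.30.

294.30 dollars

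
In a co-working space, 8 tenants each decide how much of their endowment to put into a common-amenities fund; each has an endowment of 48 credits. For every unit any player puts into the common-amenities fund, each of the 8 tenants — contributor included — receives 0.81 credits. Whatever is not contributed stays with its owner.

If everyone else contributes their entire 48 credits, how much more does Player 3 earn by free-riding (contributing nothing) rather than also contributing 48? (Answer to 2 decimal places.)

Switching from a contribution of 48 to 0 lets Player 3 keep an extra 48 credits, but lowers the common-amenities fund by 48, which costs Player 3 their own share of that drop: 0.81 × 48 = 38.88.
Net gain = 48 − 38.88 = 9.12. The private return per contributed unit (0.81) is below 1, so free-riding is indeed the best response regardless of what the others do.

9.12 credits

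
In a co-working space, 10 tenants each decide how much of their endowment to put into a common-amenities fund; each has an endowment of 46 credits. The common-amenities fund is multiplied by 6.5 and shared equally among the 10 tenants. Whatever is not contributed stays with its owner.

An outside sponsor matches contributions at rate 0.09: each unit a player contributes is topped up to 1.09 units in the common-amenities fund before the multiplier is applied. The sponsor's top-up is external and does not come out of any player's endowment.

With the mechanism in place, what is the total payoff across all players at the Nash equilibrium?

With the mechanism, a contributed unit returns 6.5 × 1.09 / 10 = 0.7085 per unit of net cost — still below 1 — so contributing 0 remains dominant for every player.
Everyone keeps their endowment and the group total is 10 × 46 = 460.

460.00 credits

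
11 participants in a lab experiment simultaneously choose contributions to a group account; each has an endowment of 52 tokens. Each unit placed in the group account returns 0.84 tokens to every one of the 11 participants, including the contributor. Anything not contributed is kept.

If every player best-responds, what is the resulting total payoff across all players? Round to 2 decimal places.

572.00 tokens

The private return per contributed unit is 0.84 < 1, so contributing 0 is dominant for every player. At the Nash equilibrium everyone keeps their 52, and the group total is 11 × 52 = 572.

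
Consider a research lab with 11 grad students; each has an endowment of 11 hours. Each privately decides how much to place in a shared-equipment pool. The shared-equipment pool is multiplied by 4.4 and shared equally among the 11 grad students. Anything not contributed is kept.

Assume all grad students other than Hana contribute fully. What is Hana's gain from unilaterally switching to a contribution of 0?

Switching from a contribution of 11 to 0 lets Hana keep an extra 11 hours, but lowers the shared-equipment pool by 11, which costs Hana their own share of that drop: 4.4/11 × 11 = 4.40.
Net gain = 11 − 4.40 = 6.60. The private return per contributed unit (0.4000) is below 1, so free-riding is indeed the best response regardless of what the others do.

6.60 hours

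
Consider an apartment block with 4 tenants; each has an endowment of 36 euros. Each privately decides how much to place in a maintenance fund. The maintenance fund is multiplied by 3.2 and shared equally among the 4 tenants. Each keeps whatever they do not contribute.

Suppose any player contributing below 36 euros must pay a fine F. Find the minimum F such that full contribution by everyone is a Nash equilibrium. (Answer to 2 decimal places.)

7.20 euros

Given the others contribute fully, the best deviation is to contribute 0 (any partial contribution still incurs the fine and gives up units whose private return 0.8000 is below 1).
Deviating from 36 to 0 saves 36 euros but forfeits the deviator's share of the drop in the maintenance fund: 3.2/4 × 36 = 28.80.
So the deviation gain is 36 − 28.80 = 7.20, and the fine must be at least 7.20 euros to wipe it out.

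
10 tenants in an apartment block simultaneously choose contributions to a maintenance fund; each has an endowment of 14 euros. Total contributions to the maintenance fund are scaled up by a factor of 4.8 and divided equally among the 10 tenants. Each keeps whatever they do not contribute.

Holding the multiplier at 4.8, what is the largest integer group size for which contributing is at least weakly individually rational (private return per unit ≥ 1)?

Private return per unit is 4.8/(group size), which is ≥ 1 whenever the group size is ≤ 4.8.
The largest such integer is 4.

4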